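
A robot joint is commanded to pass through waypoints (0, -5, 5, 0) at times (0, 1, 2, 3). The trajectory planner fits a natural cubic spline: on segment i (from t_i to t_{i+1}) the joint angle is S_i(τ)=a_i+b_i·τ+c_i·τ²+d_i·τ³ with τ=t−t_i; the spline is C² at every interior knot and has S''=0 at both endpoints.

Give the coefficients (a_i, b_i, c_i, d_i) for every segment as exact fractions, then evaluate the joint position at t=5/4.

  seg 0: a=0 b=-10 c=0 d=5
  seg 1: a=-5 b=5 c=15 d=-10
  seg 2: a=5 b=5 c=-15 d=5
S(5/4) = -95/32

Δ: Δ0=-5, Δ1=10, Δ2=-5
row 1: diag=4, rhs=90; c'=1/4, d'=45/2
row 2: denom=4−1·1/4=15/4; d'=(-90−1·45/2)/(15/4)=-30
back: M2=-30
back: M1=45/2−1/4·-30=30
M: M0=0, M1=30, M2=-30, M3=0
seg 0: a=0, c=M0/2=0, d=(M1−M0)/(6·1)=5, b=Δ0−h0·(2M0+M1)/6=-10
seg 1: a=-5, c=M1/2=15, d=(M2−M1)/(6·1)=-10, b=Δ1−h1·(2M1+M2)/6=5
seg 2: a=5, c=M2/2=-15, d=(M3−M2)/(6·1)=5, b=Δ2−h2·(2M2+M3)/6=5
t_q=5/4 → seg 1, τ=1/4; S=-5+5·τ+15·τ²+-10·τ³=-95/32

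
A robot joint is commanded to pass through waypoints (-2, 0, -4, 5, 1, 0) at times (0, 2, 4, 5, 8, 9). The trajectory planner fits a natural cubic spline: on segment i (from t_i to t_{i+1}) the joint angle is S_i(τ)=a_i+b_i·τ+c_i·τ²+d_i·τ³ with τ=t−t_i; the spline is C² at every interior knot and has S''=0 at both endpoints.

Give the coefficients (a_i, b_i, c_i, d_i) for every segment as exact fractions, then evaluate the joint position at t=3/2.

Δ: Δ0=1, Δ1=-2, Δ2=9, Δ3=-4/3, Δ4=-1
row 1: diag=8, rhs=-18; c'=1/4, d'=-9/4
row 2: denom=6−2·1/4=11/2; d'=(66−2·-9/4)/(11/2)=141/11
row 3: denom=8−1·2/11=86/11; d'=(-62−1·141/11)/(86/11)=-823/86
row 4: denom=8−3·33/86=589/86; d'=(2−3·-823/86)/(589/86)=139/31
back: M4=139/31
back: M3=-823/86−33/86·139/31=-350/31
back: M2=141/11−2/11·-350/31=461/31
back: M1=-9/4−1/4·461/31=-185/31
M: M0=0, M1=-185/31, M2=461/31, M3=-350/31, M4=139/31, M5=0
seg 0: a=-2, c=M0/2=0, d=(M1−M0)/(6·2)=-185/372, b=Δ0−h0·(2M0+M1)/6=278/93
seg 1: a=0, c=M1/2=-185/62, d=(M2−M1)/(6·2)=323/186, b=Δ1−h1·(2M1+M2)/6=-277/93
seg 2: a=-4, c=M2/2=461/62, d=(M3−M2)/(6·1)=-811/186, b=Δ2−h2·(2M2+M3)/6=551/93
seg 3: a=5, c=M3/2=-175/31, d=(M4−M3)/(6·3)=163/186, b=Δ3−h3·(2M3+M4)/6=1435/186
seg 4: a=1, c=M4/2=139/62, d=(M5−M4)/(6·1)=-139/186, b=Δ4−h4·(2M4+M5)/6=-232/93
t_q=3/2 → seg 0, τ=3/2; S=-2+278/93·τ+0·τ²+-185/372·τ³=799/992

  seg 0: a=-2 b=278/93 c=0 d=-185/372
  seg 1: a=0 b=-277/93 c=-185/62 d=323/186
  seg 2: a=-4 b=551/93 c=461/62 d=-811/186
  seg 3: a=5 b=1435/186 c=-175/31 d=163/186
  seg 4: a=1 b=-232/93 c=139/62 d=-139/186
S(3/2) = 799/992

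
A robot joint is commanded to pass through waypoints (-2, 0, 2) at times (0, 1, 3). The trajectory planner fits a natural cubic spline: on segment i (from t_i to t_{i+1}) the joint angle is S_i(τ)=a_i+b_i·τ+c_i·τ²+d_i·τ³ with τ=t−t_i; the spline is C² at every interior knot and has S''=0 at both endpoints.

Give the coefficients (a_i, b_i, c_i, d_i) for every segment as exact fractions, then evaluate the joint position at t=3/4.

  seg 0: a=-2 b=13/6 c=0 d=-1/6
  seg 1: a=0 b=5/3 c=-1/2 d=1/12
S(3/4) = -57/128

Δ: Δ0=2, Δ1=1
row 1: diag=6, rhs=-6; c'=1/3, d'=-1
back: M1=-1
M: M0=0, M1=-1, M2=0
seg 0: a=-2, c=M0/2=0, d=(M1−M0)/(6·1)=-1/6, b=Δ0−h0·(2M0+M1)/6=13/6
seg 1: a=0, c=M1/2=-1/2, d=(M2−M1)/(6·2)=1/12, b=Δ1−h1·(2M1+M2)/6=5/3
t_q=3/4 → seg 0, τ=3/4; S=-2+13/6·τ+0·τ²+-1/6·τ³=-57/128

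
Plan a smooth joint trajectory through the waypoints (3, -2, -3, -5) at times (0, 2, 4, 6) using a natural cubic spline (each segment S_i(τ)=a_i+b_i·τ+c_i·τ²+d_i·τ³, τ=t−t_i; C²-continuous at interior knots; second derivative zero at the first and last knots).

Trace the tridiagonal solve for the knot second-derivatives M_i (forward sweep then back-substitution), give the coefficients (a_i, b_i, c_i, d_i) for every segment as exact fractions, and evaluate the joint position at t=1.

  seg 0: a=3 b=-46/15 c=0 d=17/120
  seg 1: a=-2 b=-41/30 c=17/20 d=-5/24
  seg 2: a=-3 b=-7/15 c=-2/5 d=1/15
S(1) = 3/40

Δ: Δ0=-5/2, Δ1=-1/2, Δ2=-1
row 1: diag=8, rhs=12; c'=1/4, d'=3/2
row 2: denom=8−2·1/4=15/2; d'=(-3−2·3/2)/(15/2)=-4/5
back: M2=-4/5
back: M1=3/2−1/4·-4/5=17/10
M: M0=0, M1=17/10, M2=-4/5, M3=0
seg 0: a=3, c=M0/2=0, d=(M1−M0)/(6·2)=17/120, b=Δ0−h0·(2M0+M1)/6=-46/15
seg 1: a=-2, c=M1/2=17/20, d=(M2−M1)/(6·2)=-5/24, b=Δ1−h1·(2M1+M2)/6=-41/30
seg 2: a=-3, c=M2/2=-2/5, d=(M3−M2)/(6·2)=1/15, b=Δ2−h2·(2M2+M3)/6=-7/15
t_q=1 → seg 0, τ=1; S=3+-46/15·τ+0·τ²+17/120·τ³=3/40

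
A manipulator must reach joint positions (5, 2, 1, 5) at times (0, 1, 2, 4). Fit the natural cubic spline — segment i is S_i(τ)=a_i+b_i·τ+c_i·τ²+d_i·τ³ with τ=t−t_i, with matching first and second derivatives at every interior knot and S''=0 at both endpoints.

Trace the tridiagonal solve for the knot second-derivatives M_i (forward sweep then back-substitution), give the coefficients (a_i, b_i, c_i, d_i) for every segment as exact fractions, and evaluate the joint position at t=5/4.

  seg 0: a=5 b=-78/23 c=0 d=9/23
  seg 1: a=2 b=-51/23 c=27/23 d=1/23
  seg 2: a=1 b=6/23 c=30/23 d=-5/23
S(5/4) = 2237/1472

Δ: Δ0=-3, Δ1=-1, Δ2=2
row 1: diag=4, rhs=12; c'=1/4, d'=3
row 2: denom=6−1·1/4=23/4; d'=(18−1·3)/(23/4)=60/23
back: M2=60/23
back: M1=3−1/4·60/23=54/23
M: M0=0, M1=54/23, M2=60/23, M3=0
seg 0: a=5, c=M0/2=0, d=(M1−M0)/(6·1)=9/23, b=Δ0−h0·(2M0+M1)/6=-78/23
seg 1: a=2, c=M1/2=27/23, d=(M2−M1)/(6·1)=1/23, b=Δ1−h1·(2M1+M2)/6=-51/23
seg 2: a=1, c=M2/2=30/23, d=(M3−M2)/(6·2)=-5/23, b=Δ2−h2·(2M2+M3)/6=6/23
t_q=5/4 → seg 1, τ=1/4; S=2+-51/23·τ+27/23·τ²+1/23·τ³=2237/1472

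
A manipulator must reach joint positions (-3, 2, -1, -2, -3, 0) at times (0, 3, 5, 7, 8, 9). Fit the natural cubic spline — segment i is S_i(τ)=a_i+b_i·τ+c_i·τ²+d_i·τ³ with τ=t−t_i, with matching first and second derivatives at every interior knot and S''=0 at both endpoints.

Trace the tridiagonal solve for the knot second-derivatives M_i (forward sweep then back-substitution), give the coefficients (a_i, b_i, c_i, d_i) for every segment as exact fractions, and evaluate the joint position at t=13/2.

  seg 0: a=-3 b=6679/2382 c=0 d=-301/2382
  seg 1: a=2 b=-724/1191 c=-903/794 d=3293/9528
  seg 2: a=-1 b=-2405/2382 c=1487/1588 d=-3247/9528
  seg 3: a=-2 b=-1612/1191 c=-440/397 d=1741/1191
  seg 4: a=-3 b=971/1191 c=1301/397 d=-1301/1191
S(13/2) = -39579/25408

Δ: Δ0=5/3, Δ1=-3/2, Δ2=-1/2, Δ3=-1, Δ4=3
row 1: diag=10, rhs=-19; c'=1/5, d'=-19/10
row 2: denom=8−2·1/5=38/5; d'=(6−2·-19/10)/(38/5)=49/38
row 3: denom=6−2·5/19=104/19; d'=(-3−2·49/38)/(104/19)=-53/52
row 4: denom=4−1·19/104=397/104; d'=(24−1·-53/52)/(397/104)=2602/397
back: M4=2602/397
back: M3=-53/52−19/104·2602/397=-880/397
back: M2=49/38−5/19·-880/397=1487/794
back: M1=-19/10−1/5·1487/794=-903/397
M: M0=0, M1=-903/397, M2=1487/794, M3=-880/397, M4=2602/397, M5=0
seg 0: a=-3, c=M0/2=0, d=(M1−M0)/(6·3)=-301/2382, b=Δ0−h0·(2M0+M1)/6=6679/2382
seg 1: a=2, c=M1/2=-903/794, d=(M2−M1)/(6·2)=3293/9528, b=Δ1−h1·(2M1+M2)/6=-724/1191
seg 2: a=-1, c=M2/2=1487/1588, d=(M3−M2)/(6·2)=-3247/9528, b=Δ2−h2·(2M2+M3)/6=-2405/2382
seg 3: a=-2, c=M3/2=-440/397, d=(M4−M3)/(6·1)=1741/1191, b=Δ3−h3·(2M3+M4)/6=-1612/1191
seg 4: a=-3, c=M4/2=1301/397, d=(M5−M4)/(6·1)=-1301/1191, b=Δ4−h4·(2M4+M5)/6=971/1191
t_q=13/2 → seg 2, τ=3/2; S=-1+-2405/2382·τ+1487/1588·τ²+-3247/9528·τ³=-39579/25408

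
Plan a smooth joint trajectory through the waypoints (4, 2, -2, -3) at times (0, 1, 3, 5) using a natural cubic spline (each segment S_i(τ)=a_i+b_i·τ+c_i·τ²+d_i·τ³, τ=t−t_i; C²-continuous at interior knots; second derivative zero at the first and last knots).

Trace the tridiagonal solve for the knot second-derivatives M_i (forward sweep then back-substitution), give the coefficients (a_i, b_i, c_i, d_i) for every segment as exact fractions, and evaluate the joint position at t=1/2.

  seg 0: a=4 b=-85/44 c=0 d=-3/44
  seg 1: a=2 b=-47/22 c=-9/44 d=3/22
  seg 2: a=-2 b=-29/22 c=27/44 d=-9/88
S(1/2) = 1065/352

Δ: Δ0=-2, Δ1=-2, Δ2=-1/2
row 1: diag=6, rhs=0; c'=1/3, d'=0
row 2: denom=8−2·1/3=22/3; d'=(9−2·0)/(22/3)=27/22
back: M2=27/22
back: M1=0−1/3·27/22=-9/22
M: M0=0, M1=-9/22, M2=27/22, M3=0
seg 0: a=4, c=M0/2=0, d=(M1−M0)/(6·1)=-3/44, b=Δ0−h0·(2M0+M1)/6=-85/44
seg 1: a=2, c=M1/2=-9/44, d=(M2−M1)/(6·2)=3/22, b=Δ1−h1·(2M1+M2)/6=-47/22
seg 2: a=-2, c=M2/2=27/44, d=(M3−M2)/(6·2)=-9/88, b=Δ2−h2·(2M2+M3)/6=-29/22
t_q=1/2 → seg 0, τ=1/2; S=4+-85/44·τ+0·τ²+-3/44·τ³=1065/352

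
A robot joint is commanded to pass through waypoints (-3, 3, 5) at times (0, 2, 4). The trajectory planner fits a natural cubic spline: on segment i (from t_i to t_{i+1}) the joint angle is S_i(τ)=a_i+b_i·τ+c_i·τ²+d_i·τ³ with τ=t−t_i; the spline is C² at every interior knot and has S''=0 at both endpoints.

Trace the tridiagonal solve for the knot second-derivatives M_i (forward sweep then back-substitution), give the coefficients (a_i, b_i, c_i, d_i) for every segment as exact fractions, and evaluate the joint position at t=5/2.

  seg 0: a=-3 b=7/2 c=0 d=-1/8
  seg 1: a=3 b=2 c=-3/4 d=1/8
S(5/2) = 245/64

Δ: Δ0=3, Δ1=1
row 1: diag=8, rhs=-12; c'=1/4, d'=-3/2
back: M1=-3/2
M: M0=0, M1=-3/2, M2=0
seg 0: a=-3, c=M0/2=0, d=(M1−M0)/(6·2)=-1/8, b=Δ0−h0·(2M0+M1)/6=7/2
seg 1: a=3, c=M1/2=-3/4, d=(M2−M1)/(6·2)=1/8, b=Δ1−h1·(2M1+M2)/6=2
t_q=5/2 → seg 1, τ=1/2; S=3+2·τ+-3/4·τ²+1/8·τ³=245/64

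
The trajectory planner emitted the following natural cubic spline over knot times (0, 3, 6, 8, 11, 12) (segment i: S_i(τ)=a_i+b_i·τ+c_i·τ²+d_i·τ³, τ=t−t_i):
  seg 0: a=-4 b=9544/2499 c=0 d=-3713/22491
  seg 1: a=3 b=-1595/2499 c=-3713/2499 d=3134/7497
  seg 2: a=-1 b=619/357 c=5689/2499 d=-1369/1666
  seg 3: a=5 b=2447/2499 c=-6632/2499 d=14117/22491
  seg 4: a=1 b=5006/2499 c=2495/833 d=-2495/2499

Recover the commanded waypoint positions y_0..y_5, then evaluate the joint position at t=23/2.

y_0 = S_0(0) = a_0 = -4
y_1 = S_1(0) = a_1 = 3
y_2 = S_2(0) = a_2 = -1
y_3 = S_3(0) = a_3 = 5
y_4 = S_4(0) = a_4 = 1
y_5 = S_4(1) = 5
t_q=23/2 is in segment 4 (τ=1/2); S_4(τ)=17497/6664

y_0=-4 y_1=3 y_2=-1 y_3=5 y_4=1 y_5=5
S(23/2) = 17497/6664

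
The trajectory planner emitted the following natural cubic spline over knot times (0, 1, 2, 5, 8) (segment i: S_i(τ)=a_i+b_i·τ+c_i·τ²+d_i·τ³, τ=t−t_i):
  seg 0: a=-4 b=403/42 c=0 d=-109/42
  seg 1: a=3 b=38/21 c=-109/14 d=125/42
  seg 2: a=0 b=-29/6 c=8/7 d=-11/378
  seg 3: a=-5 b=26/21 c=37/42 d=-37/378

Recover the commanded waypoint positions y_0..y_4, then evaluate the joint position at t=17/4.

y_0=-4 y_1=3 y_2=0 y_3=-5 y_4=4
S(17/4) = -4857/896

y_0 = S_0(0) = a_0 = -4
y_1 = S_1(0) = a_1 = 3
y_2 = S_2(0) = a_2 = 0
y_3 = S_3(0) = a_3 = -5
y_4 = S_3(3) = 4
t_q=17/4 is in segment 2 (τ=9/4); S_2(τ)=-4857/896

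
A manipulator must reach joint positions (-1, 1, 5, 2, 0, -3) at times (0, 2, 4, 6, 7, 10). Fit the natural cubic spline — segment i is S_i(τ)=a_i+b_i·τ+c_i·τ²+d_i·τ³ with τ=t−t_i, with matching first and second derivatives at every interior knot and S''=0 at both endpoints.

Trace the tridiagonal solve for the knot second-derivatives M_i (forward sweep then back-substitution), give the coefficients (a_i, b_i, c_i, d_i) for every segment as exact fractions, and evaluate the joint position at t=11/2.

  seg 0: a=-1 b=629/1282 c=0 d=653/5128
  seg 1: a=1 b=1294/641 c=1959/2564 d=-1983/5128
  seg 2: a=5 b=557/1282 c=-1995/1282 d=755/2564
  seg 3: a=2 b=-2893/1282 c=135/641 d=59/1282
  seg 4: a=0 b=-1088/641 c=447/1282 d=-149/3846
S(11/2) = 64493/20512

Δ: Δ0=1, Δ1=2, Δ2=-3/2, Δ3=-2, Δ4=-1
row 1: diag=8, rhs=6; c'=1/4, d'=3/4
row 2: denom=8−2·1/4=15/2; d'=(-21−2·3/4)/(15/2)=-3
row 3: denom=6−2·4/15=82/15; d'=(-3−2·-3)/(82/15)=45/82
row 4: denom=8−1·15/82=641/82; d'=(6−1·45/82)/(641/82)=447/641
back: M4=447/641
back: M3=45/82−15/82·447/641=270/641
back: M2=-3−4/15·270/641=-1995/641
back: M1=3/4−1/4·-1995/641=1959/1282
M: M0=0, M1=1959/1282, M2=-1995/641, M3=270/641, M4=447/641, M5=0
seg 0: a=-1, c=M0/2=0, d=(M1−M0)/(6·2)=653/5128, b=Δ0−h0·(2M0+M1)/6=629/1282
seg 1: a=1, c=M1/2=1959/2564, d=(M2−M1)/(6·2)=-1983/5128, b=Δ1−h1·(2M1+M2)/6=1294/641
seg 2: a=5, c=M2/2=-1995/1282, d=(M3−M2)/(6·2)=755/2564, b=Δ2−h2·(2M2+M3)/6=557/1282
seg 3: a=2, c=M3/2=135/641, d=(M4−M3)/(6·1)=59/1282, b=Δ3−h3·(2M3+M4)/6=-2893/1282
seg 4: a=0, c=M4/2=447/1282, d=(M5−M4)/(6·3)=-149/3846, b=Δ4−h4·(2M4+M5)/6=-1088/641
t_q=11/2 → seg 2, τ=3/2; S=5+557/1282·τ+-1995/1282·τ²+755/2564·τ³=64493/20512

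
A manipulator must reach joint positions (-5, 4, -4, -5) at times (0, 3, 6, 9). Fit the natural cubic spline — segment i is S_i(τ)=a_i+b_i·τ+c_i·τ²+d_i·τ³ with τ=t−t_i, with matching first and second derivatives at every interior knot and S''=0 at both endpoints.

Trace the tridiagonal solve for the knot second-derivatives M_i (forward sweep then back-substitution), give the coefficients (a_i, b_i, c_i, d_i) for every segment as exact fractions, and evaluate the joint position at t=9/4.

  seg 0: a=-5 b=14/3 c=0 d=-5/27
  seg 1: a=4 b=-1/3 c=-5/3 d=8/27
  seg 2: a=-4 b=-7/3 c=1 d=-1/9
S(9/4) = 217/64

Δ: Δ0=3, Δ1=-8/3, Δ2=-1/3
row 1: diag=12, rhs=-34; c'=1/4, d'=-17/6
row 2: denom=12−3·1/4=45/4; d'=(14−3·-17/6)/(45/4)=2
back: M2=2
back: M1=-17/6−1/4·2=-10/3
M: M0=0, M1=-10/3, M2=2, M3=0
seg 0: a=-5, c=M0/2=0, d=(M1−M0)/(6·3)=-5/27, b=Δ0−h0·(2M0+M1)/6=14/3
seg 1: a=4, c=M1/2=-5/3, d=(M2−M1)/(6·3)=8/27, b=Δ1−h1·(2M1+M2)/6=-1/3
seg 2: a=-4, c=M2/2=1, d=(M3−M2)/(6·3)=-1/9, b=Δ2−h2·(2M2+M3)/6=-7/3
t_q=9/4 → seg 0, τ=9/4; S=-5+14/3·τ+0·τ²+-5/27·τ³=217/64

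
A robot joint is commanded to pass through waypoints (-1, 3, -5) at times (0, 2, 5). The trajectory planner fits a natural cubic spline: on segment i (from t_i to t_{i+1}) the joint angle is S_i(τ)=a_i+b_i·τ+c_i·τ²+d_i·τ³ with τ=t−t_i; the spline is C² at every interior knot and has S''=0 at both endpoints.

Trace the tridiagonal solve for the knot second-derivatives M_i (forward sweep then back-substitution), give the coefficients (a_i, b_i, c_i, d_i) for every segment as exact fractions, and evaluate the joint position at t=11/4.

Δ: Δ0=2, Δ1=-8/3
row 1: diag=10, rhs=-28; c'=3/10, d'=-14/5
back: M1=-14/5
M: M0=0, M1=-14/5, M2=0
seg 0: a=-1, c=M0/2=0, d=(M1−M0)/(6·2)=-7/30, b=Δ0−h0·(2M0+M1)/6=44/15
seg 1: a=3, c=M1/2=-7/5, d=(M2−M1)/(6·3)=7/45, b=Δ1−h1·(2M1+M2)/6=2/15
t_q=11/4 → seg 1, τ=3/4; S=3+2/15·τ+-7/5·τ²+7/45·τ³=761/320

  seg 0: a=-1 b=44/15 c=0 d=-7/30
  seg 1: a=3 b=2/15 c=-7/5 d=7/45
S(11/4) = 761/320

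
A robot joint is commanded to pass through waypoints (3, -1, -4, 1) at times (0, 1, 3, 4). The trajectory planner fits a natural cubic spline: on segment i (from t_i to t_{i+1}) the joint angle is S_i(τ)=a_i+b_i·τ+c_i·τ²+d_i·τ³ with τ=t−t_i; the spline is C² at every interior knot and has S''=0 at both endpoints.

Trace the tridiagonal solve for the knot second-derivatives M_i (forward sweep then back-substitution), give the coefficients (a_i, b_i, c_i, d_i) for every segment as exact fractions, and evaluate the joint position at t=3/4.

Δ: Δ0=-4, Δ1=-3/2, Δ2=5
row 1: diag=6, rhs=15; c'=1/3, d'=5/2
row 2: denom=6−2·1/3=16/3; d'=(39−2·5/2)/(16/3)=51/8
back: M2=51/8
back: M1=5/2−1/3·51/8=3/8
M: M0=0, M1=3/8, M2=51/8, M3=0
seg 0: a=3, c=M0/2=0, d=(M1−M0)/(6·1)=1/16, b=Δ0−h0·(2M0+M1)/6=-65/16
seg 1: a=-1, c=M1/2=3/16, d=(M2−M1)/(6·2)=1/2, b=Δ1−h1·(2M1+M2)/6=-31/8
seg 2: a=-4, c=M2/2=51/16, d=(M3−M2)/(6·1)=-17/16, b=Δ2−h2·(2M2+M3)/6=23/8
t_q=3/4 → seg 0, τ=3/4; S=3+-65/16·τ+0·τ²+1/16·τ³=-21/1024

  seg 0: a=3 b=-65/16 c=0 d=1/16
  seg 1: a=-1 b=-31/8 c=3/16 d=1/2
  seg 2: a=-4 b=23/8 c=51/16 d=-17/16
S(3/4) = -21/1024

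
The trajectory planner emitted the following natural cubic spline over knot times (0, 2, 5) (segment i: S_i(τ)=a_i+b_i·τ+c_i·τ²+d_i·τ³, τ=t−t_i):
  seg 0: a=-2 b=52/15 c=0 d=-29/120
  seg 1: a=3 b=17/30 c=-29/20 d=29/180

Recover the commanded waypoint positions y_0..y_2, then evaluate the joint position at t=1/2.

y_0 = S_0(0) = a_0 = -2
y_1 = S_1(0) = a_1 = 3
y_2 = S_1(3) = -4
t_q=1/2 is in segment 0 (τ=1/2); S_0(τ)=-19/64

y_0=-2 y_1=3 y_2=-4
S(1/2) = -19/64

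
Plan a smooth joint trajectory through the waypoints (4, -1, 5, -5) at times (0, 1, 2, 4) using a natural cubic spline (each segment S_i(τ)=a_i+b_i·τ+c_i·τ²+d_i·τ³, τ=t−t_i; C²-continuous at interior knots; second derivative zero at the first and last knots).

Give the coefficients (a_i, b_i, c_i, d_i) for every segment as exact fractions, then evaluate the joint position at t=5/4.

  seg 0: a=4 b=-192/23 c=0 d=77/23
  seg 1: a=-1 b=39/23 c=231/23 d=-132/23
  seg 2: a=5 b=105/23 c=-165/23 d=55/46
S(5/4) = -7/184

Δ: Δ0=-5, Δ1=6, Δ2=-5
row 1: diag=4, rhs=66; c'=1/4, d'=33/2
row 2: denom=6−1·1/4=23/4; d'=(-66−1·33/2)/(23/4)=-330/23
back: M2=-330/23
back: M1=33/2−1/4·-330/23=462/23
M: M0=0, M1=462/23, M2=-330/23, M3=0
seg 0: a=4, c=M0/2=0, d=(M1−M0)/(6·1)=77/23, b=Δ0−h0·(2M0+M1)/6=-192/23
seg 1: a=-1, c=M1/2=231/23, d=(M2−M1)/(6·1)=-132/23, b=Δ1−h1·(2M1+M2)/6=39/23
seg 2: a=5, c=M2/2=-165/23, d=(M3−M2)/(6·2)=55/46, b=Δ2−h2·(2M2+M3)/6=105/23
t_q=5/4 → seg 1, τ=1/4; S=-1+39/23·τ+231/23·τ²+-132/23·τ³=-7/184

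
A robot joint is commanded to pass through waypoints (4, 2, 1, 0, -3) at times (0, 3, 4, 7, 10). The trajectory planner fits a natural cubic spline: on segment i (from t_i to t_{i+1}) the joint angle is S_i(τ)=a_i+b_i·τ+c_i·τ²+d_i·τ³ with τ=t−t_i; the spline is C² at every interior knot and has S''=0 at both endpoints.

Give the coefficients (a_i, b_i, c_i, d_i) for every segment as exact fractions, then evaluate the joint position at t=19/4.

Δ: Δ0=-2/3, Δ1=-1, Δ2=-1/3, Δ3=-1
row 1: diag=8, rhs=-2; c'=1/8, d'=-1/4
row 2: denom=8−1·1/8=63/8; d'=(4−1·-1/4)/(63/8)=34/63
row 3: denom=12−3·8/21=76/7; d'=(-4−3·34/63)/(76/7)=-59/114
back: M3=-59/114
back: M2=34/63−8/21·-59/114=14/19
back: M1=-1/4−1/8·14/19=-13/38
M: M0=0, M1=-13/38, M2=14/19, M3=-59/114, M4=0
seg 0: a=4, c=M0/2=0, d=(M1−M0)/(6·3)=-13/684, b=Δ0−h0·(2M0+M1)/6=-113/228
seg 1: a=2, c=M1/2=-13/76, d=(M2−M1)/(6·1)=41/228, b=Δ1−h1·(2M1+M2)/6=-115/114
seg 2: a=1, c=M2/2=7/19, d=(M3−M2)/(6·3)=-143/2052, b=Δ2−h2·(2M2+M3)/6=-185/228
seg 3: a=0, c=M3/2=-59/228, d=(M4−M3)/(6·3)=59/2052, b=Δ3−h3·(2M3+M4)/6=-55/114
t_q=19/4 → seg 2, τ=3/4; S=1+-185/228·τ+7/19·τ²+-143/2052·τ³=2769/4864

  seg 0: a=4 b=-113/228 c=0 d=-13/684
  seg 1: a=2 b=-115/114 c=-13/76 d=41/228
  seg 2: a=1 b=-185/228 c=7/19 d=-143/2052
  seg 3: a=0 b=-55/114 c=-59/228 d=59/2052
S(19/4) = 2769/4864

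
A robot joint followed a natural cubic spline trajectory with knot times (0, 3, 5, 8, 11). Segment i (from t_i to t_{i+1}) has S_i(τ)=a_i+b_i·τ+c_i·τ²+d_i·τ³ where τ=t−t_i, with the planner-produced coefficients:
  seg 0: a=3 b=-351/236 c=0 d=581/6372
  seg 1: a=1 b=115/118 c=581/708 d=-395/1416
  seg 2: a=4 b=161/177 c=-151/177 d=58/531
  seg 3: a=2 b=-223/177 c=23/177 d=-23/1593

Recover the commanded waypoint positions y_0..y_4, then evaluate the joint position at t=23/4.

y_0=3 y_1=1 y_2=4 y_3=2 y_4=-1
S(23/4) = 8021/1888

y_0 = S_0(0) = a_0 = 3
y_1 = S_1(0) = a_1 = 1
y_2 = S_2(0) = a_2 = 4
y_3 = S_3(0) = a_3 = 2
y_4 = S_3(3) = -1
t_q=23/4 is in segment 2 (τ=3/4); S_2(τ)=8021/1888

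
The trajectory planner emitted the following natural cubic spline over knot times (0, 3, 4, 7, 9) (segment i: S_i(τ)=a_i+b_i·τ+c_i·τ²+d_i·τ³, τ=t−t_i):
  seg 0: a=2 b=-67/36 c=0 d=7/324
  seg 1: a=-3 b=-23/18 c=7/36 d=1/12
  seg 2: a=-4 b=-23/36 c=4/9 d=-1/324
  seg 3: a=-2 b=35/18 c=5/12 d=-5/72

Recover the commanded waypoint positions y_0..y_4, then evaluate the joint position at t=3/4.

y_0=2 y_1=-3 y_2=-4 y_3=-2 y_4=3
S(3/4) = 157/256

y_0 = S_0(0) = a_0 = 2
y_1 = S_1(0) = a_1 = -3
y_2 = S_2(0) = a_2 = -4
y_3 = S_3(0) = a_3 = -2
y_4 = S_3(2) = 3
t_q=3/4 is in segment 0 (τ=3/4); S_0(τ)=157/256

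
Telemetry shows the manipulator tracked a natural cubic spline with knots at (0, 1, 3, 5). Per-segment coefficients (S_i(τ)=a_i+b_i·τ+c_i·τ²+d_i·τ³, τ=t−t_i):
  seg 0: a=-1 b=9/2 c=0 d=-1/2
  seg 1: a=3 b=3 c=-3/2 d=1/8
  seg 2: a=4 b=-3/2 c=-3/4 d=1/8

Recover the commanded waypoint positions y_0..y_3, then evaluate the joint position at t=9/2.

y_0 = S_0(0) = a_0 = -1
y_1 = S_1(0) = a_1 = 3
y_2 = S_2(0) = a_2 = 4
y_3 = S_2(2) = -1
t_q=9/2 is in segment 2 (τ=3/2); S_2(τ)=31/64

y_0=-1 y_1=3 y_2=4 y_3=-1
S(9/2) = 31/64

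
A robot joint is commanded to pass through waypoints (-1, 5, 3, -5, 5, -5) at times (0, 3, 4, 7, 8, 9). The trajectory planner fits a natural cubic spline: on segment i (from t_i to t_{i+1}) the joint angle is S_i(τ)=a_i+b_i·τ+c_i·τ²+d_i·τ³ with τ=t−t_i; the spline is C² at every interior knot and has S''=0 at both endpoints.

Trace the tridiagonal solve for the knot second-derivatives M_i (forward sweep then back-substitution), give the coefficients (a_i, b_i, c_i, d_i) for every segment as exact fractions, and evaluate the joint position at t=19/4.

Δ: Δ0=2, Δ1=-2, Δ2=-8/3, Δ3=10, Δ4=-10
row 1: diag=8, rhs=-24; c'=1/8, d'=-3
row 2: denom=8−1·1/8=63/8; d'=(-4−1·-3)/(63/8)=-8/63
row 3: denom=8−3·8/21=48/7; d'=(76−3·-8/63)/(48/7)=401/36
row 4: denom=4−1·7/48=185/48; d'=(-120−1·401/36)/(185/48)=-18884/555
back: M4=-18884/555
back: M3=401/36−7/48·-18884/555=8936/555
back: M2=-8/63−8/21·8936/555=-10424/1665
back: M1=-3−1/8·-10424/1665=-3692/1665
M: M0=0, M1=-3692/1665, M2=-10424/1665, M3=8936/555, M4=-18884/555, M5=0
seg 0: a=-1, c=M0/2=0, d=(M1−M0)/(6·3)=-1846/14985, b=Δ0−h0·(2M0+M1)/6=5176/1665
seg 1: a=5, c=M1/2=-1846/1665, d=(M2−M1)/(6·1)=-374/555, b=Δ1−h1·(2M1+M2)/6=-362/1665
seg 2: a=3, c=M2/2=-5212/1665, d=(M3−M2)/(6·3)=18616/14985, b=Δ2−h2·(2M2+M3)/6=-1484/333
seg 3: a=-5, c=M3/2=4468/555, d=(M4−M3)/(6·1)=-2782/333, b=Δ3−h3·(2M3+M4)/6=17156/1665
seg 4: a=5, c=M4/2=-9442/555, d=(M5−M4)/(6·1)=9442/1665, b=Δ4−h4·(2M4+M5)/6=2234/1665
t_q=19/4 → seg 2, τ=3/4; S=3+-1484/333·τ+-5212/1665·τ²+18616/14985·τ³=-2337/1480

  seg 0: a=-1 b=5176/1665 c=0 d=-1846/14985
  seg 1: a=5 b=-362/1665 c=-1846/1665 d=-374/555
  seg 2: a=3 b=-1484/333 c=-5212/1665 d=18616/14985
  seg 3: a=-5 b=17156/1665 c=4468/555 d=-2782/333
  seg 4: a=5 b=2234/1665 c=-9442/555 d=9442/1665
S(19/4) = -2337/1480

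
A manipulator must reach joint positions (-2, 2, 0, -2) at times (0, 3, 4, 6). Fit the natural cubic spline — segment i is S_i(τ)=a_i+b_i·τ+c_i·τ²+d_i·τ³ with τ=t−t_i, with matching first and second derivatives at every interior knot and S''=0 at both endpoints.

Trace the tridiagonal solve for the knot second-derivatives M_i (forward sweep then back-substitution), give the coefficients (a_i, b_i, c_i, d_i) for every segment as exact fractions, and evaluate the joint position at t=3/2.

  seg 0: a=-2 b=377/141 c=0 d=-7/47
  seg 1: a=2 b=-190/141 c=-63/47 d=97/141
  seg 2: a=0 b=-277/141 c=34/47 d=-17/141
S(3/2) = 567/376

Δ: Δ0=4/3, Δ1=-2, Δ2=-1
row 1: diag=8, rhs=-20; c'=1/8, d'=-5/2
row 2: denom=6−1·1/8=47/8; d'=(6−1·-5/2)/(47/8)=68/47
back: M2=68/47
back: M1=-5/2−1/8·68/47=-126/47
M: M0=0, M1=-126/47, M2=68/47, M3=0
seg 0: a=-2, c=M0/2=0, d=(M1−M0)/(6·3)=-7/47, b=Δ0−h0·(2M0+M1)/6=377/141
seg 1: a=2, c=M1/2=-63/47, d=(M2−M1)/(6·1)=97/141, b=Δ1−h1·(2M1+M2)/6=-190/141
seg 2: a=0, c=M2/2=34/47, d=(M3−M2)/(6·2)=-17/141, b=Δ2−h2·(2M2+M3)/6=-277/141
t_q=3/2 → seg 0, τ=3/2; S=-2+377/141·τ+0·τ²+-7/47·τ³=567/376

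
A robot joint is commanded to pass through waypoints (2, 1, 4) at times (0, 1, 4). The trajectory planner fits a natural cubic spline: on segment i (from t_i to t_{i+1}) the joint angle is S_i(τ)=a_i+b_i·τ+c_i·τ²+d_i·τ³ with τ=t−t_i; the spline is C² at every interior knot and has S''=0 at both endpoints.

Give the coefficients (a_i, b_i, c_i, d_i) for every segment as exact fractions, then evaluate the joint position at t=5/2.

  seg 0: a=2 b=-5/4 c=0 d=1/4
  seg 1: a=1 b=-1/2 c=3/4 d=-1/12
S(5/2) = 53/32

Δ: Δ0=-1, Δ1=1
row 1: diag=8, rhs=12; c'=3/8, d'=3/2
back: M1=3/2
M: M0=0, M1=3/2, M2=0
seg 0: a=2, c=M0/2=0, d=(M1−M0)/(6·1)=1/4, b=Δ0−h0·(2M0+M1)/6=-5/4
seg 1: a=1, c=M1/2=3/4, d=(M2−M1)/(6·3)=-1/12, b=Δ1−h1·(2M1+M2)/6=-1/2
t_q=5/2 → seg 1, τ=3/2; S=1+-1/2·τ+3/4·τ²+-1/12·τ³=53/32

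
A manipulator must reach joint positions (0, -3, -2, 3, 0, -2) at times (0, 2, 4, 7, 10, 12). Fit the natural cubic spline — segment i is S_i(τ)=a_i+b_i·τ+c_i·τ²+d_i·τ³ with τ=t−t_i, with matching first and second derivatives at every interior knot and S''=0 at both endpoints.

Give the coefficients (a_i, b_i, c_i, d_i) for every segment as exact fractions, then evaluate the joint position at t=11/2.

Δ: Δ0=-3/2, Δ1=1/2, Δ2=5/3, Δ3=-1, Δ4=-1
row 1: diag=8, rhs=12; c'=1/4, d'=3/2
row 2: denom=10−2·1/4=19/2; d'=(7−2·3/2)/(19/2)=8/19
row 3: denom=12−3·6/19=210/19; d'=(-16−3·8/19)/(210/19)=-164/105
row 4: denom=10−3·19/70=643/70; d'=(0−3·-164/105)/(643/70)=328/643
back: M4=328/643
back: M3=-164/105−19/70·328/643=-3280/1929
back: M2=8/19−6/19·-3280/1929=616/643
back: M1=3/2−1/4·616/643=1621/1286
M: M0=0, M1=1621/1286, M2=616/643, M3=-3280/1929, M4=328/643, M5=0
seg 0: a=0, c=M0/2=0, d=(M1−M0)/(6·2)=1621/15432, b=Δ0−h0·(2M0+M1)/6=-3704/1929
seg 1: a=-3, c=M1/2=1621/2572, d=(M2−M1)/(6·2)=-389/15432, b=Δ1−h1·(2M1+M2)/6=-2545/3858
seg 2: a=-2, c=M2/2=308/643, d=(M3−M2)/(6·3)=-2564/17361, b=Δ2−h2·(2M2+M3)/6=3007/1929
seg 3: a=3, c=M3/2=-1640/1929, d=(M4−M3)/(6·3)=2132/17361, b=Δ3−h3·(2M3+M4)/6=859/1929
seg 4: a=0, c=M4/2=164/643, d=(M5−M4)/(6·2)=-82/1929, b=Δ4−h4·(2M4+M5)/6=-2585/1929
t_q=11/2 → seg 2, τ=3/2; S=-2+3007/1929·τ+308/643·τ²+-2564/17361·τ³=590/643

  seg 0: a=0 b=-3704/1929 c=0 d=1621/15432
  seg 1: a=-3 b=-2545/3858 c=1621/2572 d=-389/15432
  seg 2: a=-2 b=3007/1929 c=308/643 d=-2564/17361
  seg 3: a=3 b=859/1929 c=-1640/1929 d=2132/17361
  seg 4: a=0 b=-2585/1929 c=164/643 d=-82/1929
S(11/2) = 590/643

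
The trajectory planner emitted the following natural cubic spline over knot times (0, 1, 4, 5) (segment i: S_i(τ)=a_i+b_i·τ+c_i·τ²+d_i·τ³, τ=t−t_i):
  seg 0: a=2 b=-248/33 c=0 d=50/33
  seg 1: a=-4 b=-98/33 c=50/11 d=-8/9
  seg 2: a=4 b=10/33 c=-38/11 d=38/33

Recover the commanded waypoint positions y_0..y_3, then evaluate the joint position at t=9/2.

y_0=2 y_1=-4 y_2=4 y_3=2
S(9/2) = 151/44

y_0 = S_0(0) = a_0 = 2
y_1 = S_1(0) = a_1 = -4
y_2 = S_2(0) = a_2 = 4
y_3 = S_2(1) = 2
t_q=9/2 is in segment 2 (τ=1/2); S_2(τ)=151/44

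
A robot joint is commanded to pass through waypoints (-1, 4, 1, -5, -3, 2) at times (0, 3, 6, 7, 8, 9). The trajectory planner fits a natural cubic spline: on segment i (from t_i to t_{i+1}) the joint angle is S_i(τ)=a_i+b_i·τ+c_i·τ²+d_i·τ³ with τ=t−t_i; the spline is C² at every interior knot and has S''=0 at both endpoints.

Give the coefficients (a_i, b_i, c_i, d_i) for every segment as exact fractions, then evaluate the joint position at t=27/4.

  seg 0: a=-1 b=2087/1257 c=0 d=8/11313
  seg 1: a=4 b=2111/1257 c=8/1257 d=-3392/11313
  seg 2: a=1 b=-8017/1257 c=-1128/419 d=3859/1257
  seg 3: a=-5 b=-3208/1257 c=2731/419 d=-2471/1257
  seg 4: a=-3 b=5765/1257 c=260/419 d=-260/1257
S(27/4) = -107333/26816

Δ: Δ0=5/3, Δ1=-1, Δ2=-6, Δ3=2, Δ4=5
row 1: diag=12, rhs=-16; c'=1/4, d'=-4/3
row 2: denom=8−3·1/4=29/4; d'=(-30−3·-4/3)/(29/4)=-104/29
row 3: denom=4−1·4/29=112/29; d'=(48−1·-104/29)/(112/29)=187/14
row 4: denom=4−1·29/112=419/112; d'=(18−1·187/14)/(419/112)=520/419
back: M4=520/419
back: M3=187/14−29/112·520/419=5462/419
back: M2=-104/29−4/29·5462/419=-2256/419
back: M1=-4/3−1/4·-2256/419=16/1257
M: M0=0, M1=16/1257, M2=-2256/419, M3=5462/419, M4=520/419, M5=0
seg 0: a=-1, c=M0/2=0, d=(M1−M0)/(6·3)=8/11313, b=Δ0−h0·(2M0+M1)/6=2087/1257
seg 1: a=4, c=M1/2=8/1257, d=(M2−M1)/(6·3)=-3392/11313, b=Δ1−h1·(2M1+M2)/6=2111/1257
seg 2: a=1, c=M2/2=-1128/419, d=(M3−M2)/(6·1)=3859/1257, b=Δ2−h2·(2M2+M3)/6=-8017/1257
seg 3: a=-5, c=M3/2=2731/419, d=(M4−M3)/(6·1)=-2471/1257, b=Δ3−h3·(2M3+M4)/6=-3208/1257
seg 4: a=-3, c=M4/2=260/419, d=(M5−M4)/(6·1)=-260/1257, b=Δ4−h4·(2M4+M5)/6=5765/1257
t_q=27/4 → seg 2, τ=3/4; S=1+-8017/1257·τ+-1128/419·τ²+3859/1257·τ³=-107333/26816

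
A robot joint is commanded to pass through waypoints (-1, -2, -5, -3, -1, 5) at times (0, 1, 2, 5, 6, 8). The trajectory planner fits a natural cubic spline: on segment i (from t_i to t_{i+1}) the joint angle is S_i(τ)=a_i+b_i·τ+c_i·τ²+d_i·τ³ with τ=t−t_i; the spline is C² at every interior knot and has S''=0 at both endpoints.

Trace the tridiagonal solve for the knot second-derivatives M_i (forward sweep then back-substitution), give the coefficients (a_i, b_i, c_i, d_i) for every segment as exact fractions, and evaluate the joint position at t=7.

Δ: Δ0=-1, Δ1=-3, Δ2=2/3, Δ3=2, Δ4=3
row 1: diag=4, rhs=-12; c'=1/4, d'=-3
row 2: denom=8−1·1/4=31/4; d'=(22−1·-3)/(31/4)=100/31
row 3: denom=8−3·12/31=212/31; d'=(8−3·100/31)/(212/31)=-13/53
row 4: denom=6−1·31/212=1241/212; d'=(6−1·-13/53)/(1241/212)=1324/1241
back: M4=1324/1241
back: M3=-13/53−31/212·1324/1241=-498/1241
back: M2=100/31−12/31·-498/1241=4196/1241
back: M1=-3−1/4·4196/1241=-4772/1241
M: M0=0, M1=-4772/1241, M2=4196/1241, M3=-498/1241, M4=1324/1241, M5=0
seg 0: a=-1, c=M0/2=0, d=(M1−M0)/(6·1)=-2386/3723, b=Δ0−h0·(2M0+M1)/6=-1337/3723
seg 1: a=-2, c=M1/2=-2386/1241, d=(M2−M1)/(6·1)=4484/3723, b=Δ1−h1·(2M1+M2)/6=-8495/3723
seg 2: a=-5, c=M2/2=2098/1241, d=(M3−M2)/(6·3)=-2347/11169, b=Δ2−h2·(2M2+M3)/6=-9359/3723
seg 3: a=-3, c=M3/2=-249/1241, d=(M4−M3)/(6·1)=911/3723, b=Δ3−h3·(2M3+M4)/6=7282/3723
seg 4: a=-1, c=M4/2=662/1241, d=(M5−M4)/(6·2)=-331/3723, b=Δ4−h4·(2M4+M5)/6=8521/3723
t_q=7 → seg 4, τ=1; S=-1+8521/3723·τ+662/1241·τ²+-331/3723·τ³=2151/1241

  seg 0: a=-1 b=-1337/3723 c=0 d=-2386/3723
  seg 1: a=-2 b=-8495/3723 c=-2386/1241 d=4484/3723
  seg 2: a=-5 b=-9359/3723 c=2098/1241 d=-2347/11169
  seg 3: a=-3 b=7282/3723 c=-249/1241 d=911/3723
  seg 4: a=-1 b=8521/3723 c=662/1241 d=-331/3723
S(7) = 2151/1241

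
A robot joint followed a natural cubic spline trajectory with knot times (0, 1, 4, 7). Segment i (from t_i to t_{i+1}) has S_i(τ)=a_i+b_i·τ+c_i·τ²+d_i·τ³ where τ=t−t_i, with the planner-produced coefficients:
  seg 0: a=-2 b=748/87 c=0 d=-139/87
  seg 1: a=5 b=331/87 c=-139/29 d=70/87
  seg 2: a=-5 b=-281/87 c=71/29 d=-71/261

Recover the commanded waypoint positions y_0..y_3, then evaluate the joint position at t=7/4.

y_0=-2 y_1=5 y_2=-5 y_3=0
S(7/4) = 5101/928

y_0 = S_0(0) = a_0 = -2
y_1 = S_1(0) = a_1 = 5
y_2 = S_2(0) = a_2 = -5
y_3 = S_2(3) = 0
t_q=7/4 is in segment 1 (τ=3/4); S_1(τ)=5101/928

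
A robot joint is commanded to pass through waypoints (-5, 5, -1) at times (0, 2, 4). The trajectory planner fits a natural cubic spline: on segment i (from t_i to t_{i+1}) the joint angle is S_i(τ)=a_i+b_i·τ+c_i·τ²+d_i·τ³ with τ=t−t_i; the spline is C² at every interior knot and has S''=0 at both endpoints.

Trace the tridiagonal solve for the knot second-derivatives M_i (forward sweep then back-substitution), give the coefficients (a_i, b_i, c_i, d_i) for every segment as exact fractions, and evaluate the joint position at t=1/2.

Δ: Δ0=5, Δ1=-3
row 1: diag=8, rhs=-48; c'=1/4, d'=-6
back: M1=-6
M: M0=0, M1=-6, M2=0
seg 0: a=-5, c=M0/2=0, d=(M1−M0)/(6·2)=-1/2, b=Δ0−h0·(2M0+M1)/6=7
seg 1: a=5, c=M1/2=-3, d=(M2−M1)/(6·2)=1/2, b=Δ1−h1·(2M1+M2)/6=1
t_q=1/2 → seg 0, τ=1/2; S=-5+7·τ+0·τ²+-1/2·τ³=-25/16

  seg 0: a=-5 b=7 c=0 d=-1/2
  seg 1: a=5 b=1 c=-3 d=1/2
S(1/2) = -25/16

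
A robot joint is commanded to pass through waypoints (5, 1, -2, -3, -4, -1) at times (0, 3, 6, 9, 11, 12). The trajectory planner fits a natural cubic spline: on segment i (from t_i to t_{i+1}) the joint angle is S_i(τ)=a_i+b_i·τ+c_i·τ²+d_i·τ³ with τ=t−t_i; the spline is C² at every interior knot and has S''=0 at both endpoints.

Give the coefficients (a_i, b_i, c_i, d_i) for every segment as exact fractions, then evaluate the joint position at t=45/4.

Δ: Δ0=-4/3, Δ1=-1, Δ2=-1/3, Δ3=-1/2, Δ4=3
row 1: diag=12, rhs=2; c'=1/4, d'=1/6
row 2: denom=12−3·1/4=45/4; d'=(4−3·1/6)/(45/4)=14/45
row 3: denom=10−3·4/15=46/5; d'=(-1−3·14/45)/(46/5)=-29/138
row 4: denom=6−2·5/23=128/23; d'=(21−2·-29/138)/(128/23)=739/192
back: M4=739/192
back: M3=-29/138−5/23·739/192=-67/64
back: M2=14/45−4/15·-67/64=85/144
back: M1=1/6−1/4·85/144=11/576
M: M0=0, M1=11/576, M2=85/144, M3=-67/64, M4=739/192, M5=0
seg 0: a=5, c=M0/2=0, d=(M1−M0)/(6·3)=11/10368, b=Δ0−h0·(2M0+M1)/6=-1547/1152
seg 1: a=1, c=M1/2=11/1152, d=(M2−M1)/(6·3)=329/10368, b=Δ1−h1·(2M1+M2)/6=-757/576
seg 2: a=-2, c=M2/2=85/288, d=(M3−M2)/(6·3)=-943/10368, b=Δ2−h2·(2M2+M3)/6=-461/1152
seg 3: a=-3, c=M3/2=-67/128, d=(M4−M3)/(6·2)=235/576, b=Δ3−h3·(2M3+M4)/6=-625/576
seg 4: a=-4, c=M4/2=739/384, d=(M5−M4)/(6·1)=-739/1152, b=Δ4−h4·(2M4+M5)/6=989/576
t_q=45/4 → seg 4, τ=1/4; S=-4+989/576·τ+739/384·τ²+-739/1152·τ³=-85045/24576

  seg 0: a=5 b=-1547/1152 c=0 d=11/10368
  seg 1: a=1 b=-757/576 c=11/1152 d=329/10368
  seg 2: a=-2 b=-461/1152 c=85/288 d=-943/10368
  seg 3: a=-3 b=-625/576 c=-67/128 d=235/576
  seg 4: a=-4 b=989/576 c=739/384 d=-739/1152
S(45/4) = -85045/24576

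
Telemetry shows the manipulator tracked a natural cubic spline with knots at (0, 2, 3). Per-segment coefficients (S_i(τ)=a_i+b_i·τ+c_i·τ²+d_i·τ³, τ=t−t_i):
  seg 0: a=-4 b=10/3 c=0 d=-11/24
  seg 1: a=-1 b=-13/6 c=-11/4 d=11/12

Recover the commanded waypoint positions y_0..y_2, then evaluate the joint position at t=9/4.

y_0 = S_0(0) = a_0 = -4
y_1 = S_1(0) = a_1 = -1
y_2 = S_1(1) = -5
t_q=9/4 is in segment 1 (τ=1/4); S_1(τ)=-435/256

y_0=-4 y_1=-1 y_2=-5
S(9/4) = -435/256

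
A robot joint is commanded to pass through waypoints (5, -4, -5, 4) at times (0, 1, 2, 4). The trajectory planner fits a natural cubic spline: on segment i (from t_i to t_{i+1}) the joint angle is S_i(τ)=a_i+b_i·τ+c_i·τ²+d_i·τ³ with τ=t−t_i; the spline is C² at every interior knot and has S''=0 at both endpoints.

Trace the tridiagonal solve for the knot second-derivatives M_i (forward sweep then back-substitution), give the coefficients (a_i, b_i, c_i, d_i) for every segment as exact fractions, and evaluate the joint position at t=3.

  seg 0: a=5 b=-499/46 c=0 d=85/46
  seg 1: a=-4 b=-122/23 c=255/46 d=-57/46
  seg 2: a=-5 b=95/46 c=42/23 d=-7/23
S(3) = -65/46

Δ: Δ0=-9, Δ1=-1, Δ2=9/2
row 1: diag=4, rhs=48; c'=1/4, d'=12
row 2: denom=6−1·1/4=23/4; d'=(33−1·12)/(23/4)=84/23
back: M2=84/23
back: M1=12−1/4·84/23=255/23
M: M0=0, M1=255/23, M2=84/23, M3=0
seg 0: a=5, c=M0/2=0, d=(M1−M0)/(6·1)=85/46, b=Δ0−h0·(2M0+M1)/6=-499/46
seg 1: a=-4, c=M1/2=255/46, d=(M2−M1)/(6·1)=-57/46, b=Δ1−h1·(2M1+M2)/6=-122/23
seg 2: a=-5, c=M2/2=42/23, d=(M3−M2)/(6·2)=-7/23, b=Δ2−h2·(2M2+M3)/6=95/46
t_q=3 → seg 2, τ=1; S=-5+95/46·τ+42/23·τ²+-7/23·τ³=-65/46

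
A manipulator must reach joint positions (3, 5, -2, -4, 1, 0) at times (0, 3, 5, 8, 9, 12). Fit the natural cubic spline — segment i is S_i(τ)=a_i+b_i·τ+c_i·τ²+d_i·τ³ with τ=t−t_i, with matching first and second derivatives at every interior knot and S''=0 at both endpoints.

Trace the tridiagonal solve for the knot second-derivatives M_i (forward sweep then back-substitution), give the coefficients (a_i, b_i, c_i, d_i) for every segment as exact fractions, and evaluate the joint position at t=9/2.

  seg 0: a=3 b=1781/888 c=0 d=-1189/7992
  seg 1: a=5 b=-893/444 c=-1189/888 d=11/37
  seg 2: a=-2 b=-1687/444 c=395/888 d=1597/7992
  seg 3: a=-4 b=3787/888 c=83/37 d=-1339/888
  seg 4: a=1 b=1877/444 c=-675/296 d=75/296
S(9/2) = -31/1184

Δ: Δ0=2/3, Δ1=-7/2, Δ2=-2/3, Δ3=5, Δ4=-1/3
row 1: diag=10, rhs=-25; c'=1/5, d'=-5/2
row 2: denom=10−2·1/5=48/5; d'=(17−2·-5/2)/(48/5)=55/24
row 3: denom=8−3·5/16=113/16; d'=(34−3·55/24)/(113/16)=434/113
row 4: denom=8−1·16/113=888/113; d'=(-32−1·434/113)/(888/113)=-675/148
back: M4=-675/148
back: M3=434/113−16/113·-675/148=166/37
back: M2=55/24−5/16·166/37=395/444
back: M1=-5/2−1/5·395/444=-1189/444
M: M0=0, M1=-1189/444, M2=395/444, M3=166/37, M4=-675/148, M5=0
seg 0: a=3, c=M0/2=0, d=(M1−M0)/(6·3)=-1189/7992, b=Δ0−h0·(2M0+M1)/6=1781/888
seg 1: a=5, c=M1/2=-1189/888, d=(M2−M1)/(6·2)=11/37, b=Δ1−h1·(2M1+M2)/6=-893/444
seg 2: a=-2, c=M2/2=395/888, d=(M3−M2)/(6·3)=1597/7992, b=Δ2−h2·(2M2+M3)/6=-1687/444
seg 3: a=-4, c=M3/2=83/37, d=(M4−M3)/(6·1)=-1339/888, b=Δ3−h3·(2M3+M4)/6=3787/888
seg 4: a=1, c=M4/2=-675/296, d=(M5−M4)/(6·3)=75/296, b=Δ4−h4·(2M4+M5)/6=1877/444
t_q=9/2 → seg 1, τ=3/2; S=5+-893/444·τ+-1189/888·τ²+11/37·τ³=-31/1184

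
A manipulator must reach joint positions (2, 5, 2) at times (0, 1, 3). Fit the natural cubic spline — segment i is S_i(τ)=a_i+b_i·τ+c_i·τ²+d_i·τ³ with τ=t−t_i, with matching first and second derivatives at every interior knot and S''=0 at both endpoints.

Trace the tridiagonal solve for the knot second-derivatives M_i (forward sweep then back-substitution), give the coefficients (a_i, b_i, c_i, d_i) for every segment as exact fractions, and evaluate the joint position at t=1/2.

  seg 0: a=2 b=15/4 c=0 d=-3/4
  seg 1: a=5 b=3/2 c=-9/4 d=3/8
S(1/2) = 121/32

Δ: Δ0=3, Δ1=-3/2
row 1: diag=6, rhs=-27; c'=1/3, d'=-9/2
back: M1=-9/2
M: M0=0, M1=-9/2, M2=0
seg 0: a=2, c=M0/2=0, d=(M1−M0)/(6·1)=-3/4, b=Δ0−h0·(2M0+M1)/6=15/4
seg 1: a=5, c=M1/2=-9/4, d=(M2−M1)/(6·2)=3/8, b=Δ1−h1·(2M1+M2)/6=3/2
t_q=1/2 → seg 0, τ=1/2; S=2+15/4·τ+0·τ²+-3/4·τ³=121/32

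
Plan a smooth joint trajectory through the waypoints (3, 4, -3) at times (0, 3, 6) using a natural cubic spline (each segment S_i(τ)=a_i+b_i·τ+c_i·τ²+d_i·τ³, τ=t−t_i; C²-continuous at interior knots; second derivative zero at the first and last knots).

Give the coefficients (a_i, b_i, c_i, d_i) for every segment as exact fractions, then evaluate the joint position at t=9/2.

Δ: Δ0=1/3, Δ1=-7/3
row 1: diag=12, rhs=-16; c'=1/4, d'=-4/3
back: M1=-4/3
M: M0=0, M1=-4/3, M2=0
seg 0: a=3, c=M0/2=0, d=(M1−M0)/(6·3)=-2/27, b=Δ0−h0·(2M0+M1)/6=1
seg 1: a=4, c=M1/2=-2/3, d=(M2−M1)/(6·3)=2/27, b=Δ1−h1·(2M1+M2)/6=-1
t_q=9/2 → seg 1, τ=3/2; S=4+-1·τ+-2/3·τ²+2/27·τ³=5/4

  seg 0: a=3 b=1 c=0 d=-2/27
  seg 1: a=4 b=-1 c=-2/3 d=2/27
S(9/2) = 5/4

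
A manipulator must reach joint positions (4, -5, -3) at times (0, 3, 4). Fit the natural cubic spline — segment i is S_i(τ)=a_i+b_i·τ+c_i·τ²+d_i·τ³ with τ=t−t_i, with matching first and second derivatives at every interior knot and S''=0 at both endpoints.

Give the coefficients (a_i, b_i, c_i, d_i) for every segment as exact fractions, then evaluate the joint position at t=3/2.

  seg 0: a=4 b=-39/8 c=0 d=5/24
  seg 1: a=-5 b=3/4 c=15/8 d=-5/8
S(3/2) = -167/64

Δ: Δ0=-3, Δ1=2
row 1: diag=8, rhs=30; c'=1/8, d'=15/4
back: M1=15/4
M: M0=0, M1=15/4, M2=0
seg 0: a=4, c=M0/2=0, d=(M1−M0)/(6·3)=5/24, b=Δ0−h0·(2M0+M1)/6=-39/8
seg 1: a=-5, c=M1/2=15/8, d=(M2−M1)/(6·1)=-5/8, b=Δ1−h1·(2M1+M2)/6=3/4
t_q=3/2 → seg 0, τ=3/2; S=4+-39/8·τ+0·τ²+5/24·τ³=-167/64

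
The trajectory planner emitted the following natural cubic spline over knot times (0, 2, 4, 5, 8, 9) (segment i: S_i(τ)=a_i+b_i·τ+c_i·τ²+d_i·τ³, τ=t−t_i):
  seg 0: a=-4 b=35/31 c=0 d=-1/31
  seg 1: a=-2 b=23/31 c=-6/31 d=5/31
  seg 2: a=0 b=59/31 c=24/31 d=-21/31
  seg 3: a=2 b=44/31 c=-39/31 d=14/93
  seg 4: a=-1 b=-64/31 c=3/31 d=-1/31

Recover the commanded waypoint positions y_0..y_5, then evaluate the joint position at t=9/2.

y_0=-4 y_1=-2 y_2=0 y_3=2 y_4=-1 y_5=-3
S(9/2) = 263/248

y_0 = S_0(0) = a_0 = -4
y_1 = S_1(0) = a_1 = -2
y_2 = S_2(0) = a_2 = 0
y_3 = S_3(0) = a_3 = 2
y_4 = S_4(0) = a_4 = -1
y_5 = S_4(1) = -3
t_q=9/2 is in segment 2 (τ=1/2); S_2(τ)=263/248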